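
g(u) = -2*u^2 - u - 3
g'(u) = -4*u - 1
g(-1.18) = -4.60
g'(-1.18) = 3.72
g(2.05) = -13.46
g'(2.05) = -9.20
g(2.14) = -14.30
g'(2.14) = -9.56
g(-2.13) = -9.94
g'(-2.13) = 7.52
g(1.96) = -12.64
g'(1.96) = -8.84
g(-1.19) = -4.64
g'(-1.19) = 3.76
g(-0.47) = -2.97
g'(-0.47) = 0.88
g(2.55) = -18.56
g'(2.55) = -11.20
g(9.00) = -174.00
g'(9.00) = -37.00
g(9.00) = -174.00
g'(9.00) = -37.00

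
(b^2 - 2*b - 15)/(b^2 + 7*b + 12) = (b - 5)/(b + 4)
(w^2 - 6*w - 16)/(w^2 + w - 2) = (w - 8)/(w - 1)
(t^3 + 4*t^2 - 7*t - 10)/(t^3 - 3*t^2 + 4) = (t + 5)/(t - 2)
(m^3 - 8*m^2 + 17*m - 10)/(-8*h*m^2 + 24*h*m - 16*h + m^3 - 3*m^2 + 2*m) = (5 - m)/(8*h - m)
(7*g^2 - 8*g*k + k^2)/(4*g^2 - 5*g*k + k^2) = (7*g - k)/(4*g - k)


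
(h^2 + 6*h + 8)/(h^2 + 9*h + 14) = (h + 4)/(h + 7)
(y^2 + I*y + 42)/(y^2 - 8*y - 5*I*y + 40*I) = (y^2 + I*y + 42)/(y^2 - 8*y - 5*I*y + 40*I)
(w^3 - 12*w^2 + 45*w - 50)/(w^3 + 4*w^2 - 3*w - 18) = (w^2 - 10*w + 25)/(w^2 + 6*w + 9)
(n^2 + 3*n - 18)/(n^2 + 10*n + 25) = (n^2 + 3*n - 18)/(n^2 + 10*n + 25)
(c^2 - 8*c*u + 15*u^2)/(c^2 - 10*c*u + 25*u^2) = (-c + 3*u)/(-c + 5*u)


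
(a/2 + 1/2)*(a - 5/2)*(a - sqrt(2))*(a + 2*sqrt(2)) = a^4/2 - 3*a^3/4 + sqrt(2)*a^3/2 - 13*a^2/4 - 3*sqrt(2)*a^2/4 - 5*sqrt(2)*a/4 + 3*a + 5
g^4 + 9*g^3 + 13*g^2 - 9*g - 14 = (g - 1)*(g + 1)*(g + 2)*(g + 7)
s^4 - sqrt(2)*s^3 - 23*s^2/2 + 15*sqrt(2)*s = s*(s - 2*sqrt(2))*(s - 3*sqrt(2)/2)*(s + 5*sqrt(2)/2)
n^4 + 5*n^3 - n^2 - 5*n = n*(n - 1)*(n + 1)*(n + 5)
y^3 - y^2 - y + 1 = (y - 1)^2*(y + 1)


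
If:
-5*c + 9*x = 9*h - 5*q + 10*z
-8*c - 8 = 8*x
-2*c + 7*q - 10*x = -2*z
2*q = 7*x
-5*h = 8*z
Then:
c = -9/8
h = 13/4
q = 7/16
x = 1/8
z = -65/32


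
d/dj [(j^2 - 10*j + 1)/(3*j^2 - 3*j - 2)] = (27*j^2 - 10*j + 23)/(9*j^4 - 18*j^3 - 3*j^2 + 12*j + 4)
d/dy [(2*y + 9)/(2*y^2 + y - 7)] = (4*y^2 + 2*y - (2*y + 9)*(4*y + 1) - 14)/(2*y^2 + y - 7)^2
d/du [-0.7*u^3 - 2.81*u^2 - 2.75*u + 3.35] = -2.1*u^2 - 5.62*u - 2.75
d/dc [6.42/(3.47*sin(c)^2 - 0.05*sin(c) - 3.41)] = (0.321 - 44.5548*sin(c))*cos(c)/(-3.47*sin(c)^2 + 0.05*sin(c) + 3.41)^2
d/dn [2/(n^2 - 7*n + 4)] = 2*(7 - 2*n)/(n^2 - 7*n + 4)^2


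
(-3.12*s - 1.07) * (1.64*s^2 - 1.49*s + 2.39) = -5.1168*s^3 + 2.894*s^2 - 5.8625*s - 2.5573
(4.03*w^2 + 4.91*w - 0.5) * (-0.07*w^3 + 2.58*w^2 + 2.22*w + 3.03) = -0.2821*w^5 + 10.0537*w^4 + 21.6494*w^3 + 21.8211*w^2 + 13.7673*w - 1.515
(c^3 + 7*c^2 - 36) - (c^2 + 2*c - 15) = c^3 + 6*c^2 - 2*c - 21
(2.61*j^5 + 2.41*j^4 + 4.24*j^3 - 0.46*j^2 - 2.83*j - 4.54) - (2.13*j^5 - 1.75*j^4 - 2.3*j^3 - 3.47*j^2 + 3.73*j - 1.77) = 0.48*j^5 + 4.16*j^4 + 6.54*j^3 + 3.01*j^2 - 6.56*j - 2.77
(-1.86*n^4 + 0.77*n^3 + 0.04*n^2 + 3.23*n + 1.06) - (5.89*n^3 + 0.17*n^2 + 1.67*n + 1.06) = -1.86*n^4 - 5.12*n^3 - 0.13*n^2 + 1.56*n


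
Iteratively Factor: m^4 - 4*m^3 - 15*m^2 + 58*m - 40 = (m + 4)*(m^3 - 8*m^2 + 17*m - 10) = (m - 2)*(m + 4)*(m^2 - 6*m + 5) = (m - 2)*(m - 1)*(m + 4)*(m - 5)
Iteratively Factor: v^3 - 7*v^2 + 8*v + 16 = (v + 1)*(v^2 - 8*v + 16) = (v - 4)*(v + 1)*(v - 4)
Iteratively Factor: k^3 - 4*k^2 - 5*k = (k + 1)*(k^2 - 5*k) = k*(k + 1)*(k - 5)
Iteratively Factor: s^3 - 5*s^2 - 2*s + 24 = (s - 3)*(s^2 - 2*s - 8) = (s - 4)*(s - 3)*(s + 2)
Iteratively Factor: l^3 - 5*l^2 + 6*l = (l - 3)*(l^2 - 2*l) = (l - 3)*(l - 2)*(l)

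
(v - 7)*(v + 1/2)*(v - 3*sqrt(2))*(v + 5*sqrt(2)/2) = v^4 - 13*v^3/2 - sqrt(2)*v^3/2 - 37*v^2/2 + 13*sqrt(2)*v^2/4 + 7*sqrt(2)*v/4 + 195*v/2 + 105/2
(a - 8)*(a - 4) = a^2 - 12*a + 32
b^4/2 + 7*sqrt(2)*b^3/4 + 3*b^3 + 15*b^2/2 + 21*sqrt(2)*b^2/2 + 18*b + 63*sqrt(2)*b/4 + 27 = (b/2 + sqrt(2))*(b + 3)^2*(b + 3*sqrt(2)/2)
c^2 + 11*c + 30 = (c + 5)*(c + 6)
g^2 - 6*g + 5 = (g - 5)*(g - 1)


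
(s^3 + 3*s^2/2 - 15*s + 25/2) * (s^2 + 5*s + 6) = s^5 + 13*s^4/2 - 3*s^3/2 - 107*s^2/2 - 55*s/2 + 75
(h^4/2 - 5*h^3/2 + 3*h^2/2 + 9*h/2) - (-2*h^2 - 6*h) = h^4/2 - 5*h^3/2 + 7*h^2/2 + 21*h/2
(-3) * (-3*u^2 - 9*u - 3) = 9*u^2 + 27*u + 9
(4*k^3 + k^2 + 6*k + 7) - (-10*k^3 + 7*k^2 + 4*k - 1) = 14*k^3 - 6*k^2 + 2*k + 8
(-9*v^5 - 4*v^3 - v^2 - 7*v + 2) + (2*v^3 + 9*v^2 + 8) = -9*v^5 - 2*v^3 + 8*v^2 - 7*v + 10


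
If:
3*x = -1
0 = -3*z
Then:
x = -1/3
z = 0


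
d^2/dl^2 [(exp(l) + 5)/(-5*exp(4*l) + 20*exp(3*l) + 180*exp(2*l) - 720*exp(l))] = 9*(-exp(7*l) - 4*exp(6*l) + 52*exp(5*l) + 256*exp(4*l) - 1200*exp(3*l) - 2816*exp(2*l) + 8640*exp(l) - 11520)*exp(-l)/(5*(exp(9*l) - 12*exp(8*l) - 60*exp(7*l) + 1232*exp(6*l) - 1296*exp(5*l) - 39744*exp(4*l) + 139968*exp(3*l) + 311040*exp(2*l) - 2239488*exp(l) + 2985984))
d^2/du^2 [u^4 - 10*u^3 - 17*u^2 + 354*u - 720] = 12*u^2 - 60*u - 34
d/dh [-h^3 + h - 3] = 1 - 3*h^2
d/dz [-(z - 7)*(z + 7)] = -2*z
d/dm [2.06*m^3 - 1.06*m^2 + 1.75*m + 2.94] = 6.18*m^2 - 2.12*m + 1.75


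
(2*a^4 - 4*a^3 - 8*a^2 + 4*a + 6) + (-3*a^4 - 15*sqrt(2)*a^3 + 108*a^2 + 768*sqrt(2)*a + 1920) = -a^4 - 15*sqrt(2)*a^3 - 4*a^3 + 100*a^2 + 4*a + 768*sqrt(2)*a + 1926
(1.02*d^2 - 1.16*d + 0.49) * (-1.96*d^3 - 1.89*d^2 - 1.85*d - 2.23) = -1.9992*d^5 + 0.3458*d^4 - 0.655000000000001*d^3 - 1.0547*d^2 + 1.6803*d - 1.0927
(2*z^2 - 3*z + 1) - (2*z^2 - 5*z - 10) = 2*z + 11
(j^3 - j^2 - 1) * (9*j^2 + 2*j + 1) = 9*j^5 - 7*j^4 - j^3 - 10*j^2 - 2*j - 1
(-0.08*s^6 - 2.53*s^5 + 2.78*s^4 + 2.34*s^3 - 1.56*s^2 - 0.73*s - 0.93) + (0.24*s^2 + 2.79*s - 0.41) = -0.08*s^6 - 2.53*s^5 + 2.78*s^4 + 2.34*s^3 - 1.32*s^2 + 2.06*s - 1.34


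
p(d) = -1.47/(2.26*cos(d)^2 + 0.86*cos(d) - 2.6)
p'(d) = -1.47*(4.52*sin(d)*cos(d) + 0.86*sin(d))/(2.26*cos(d)^2 + 0.86*cos(d) - 2.6)^2 = -(6.6444*cos(d) + 1.2642)*sin(d)/(2.26*cos(d)^2 + 0.86*cos(d) - 2.6)^2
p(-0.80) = 1.63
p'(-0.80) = 5.18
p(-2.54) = 0.83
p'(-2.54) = -0.76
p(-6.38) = -2.97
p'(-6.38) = 3.11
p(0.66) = 2.88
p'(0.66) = -15.34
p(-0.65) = 3.04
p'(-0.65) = 16.99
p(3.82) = 0.77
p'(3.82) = -0.68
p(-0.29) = -4.91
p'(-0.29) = 24.36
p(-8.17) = 0.55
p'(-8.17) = -0.11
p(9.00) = 0.98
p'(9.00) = 0.87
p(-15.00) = 0.75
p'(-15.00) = -0.65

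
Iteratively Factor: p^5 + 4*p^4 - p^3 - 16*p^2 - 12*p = (p + 2)*(p^4 + 2*p^3 - 5*p^2 - 6*p) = (p - 2)*(p + 2)*(p^3 + 4*p^2 + 3*p) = (p - 2)*(p + 2)*(p + 3)*(p^2 + p) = (p - 2)*(p + 1)*(p + 2)*(p + 3)*(p)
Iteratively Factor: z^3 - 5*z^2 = (z - 5)*(z^2) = z*(z - 5)*(z)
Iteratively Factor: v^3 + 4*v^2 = (v)*(v^2 + 4*v) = v*(v + 4)*(v)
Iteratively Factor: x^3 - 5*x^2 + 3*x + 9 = (x + 1)*(x^2 - 6*x + 9) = (x - 3)*(x + 1)*(x - 3)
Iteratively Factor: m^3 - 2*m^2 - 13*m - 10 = (m - 5)*(m^2 + 3*m + 2) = (m - 5)*(m + 2)*(m + 1)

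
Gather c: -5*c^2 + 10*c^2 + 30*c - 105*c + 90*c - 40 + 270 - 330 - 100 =5*c^2 + 15*c - 200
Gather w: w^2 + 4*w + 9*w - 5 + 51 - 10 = w^2 + 13*w + 36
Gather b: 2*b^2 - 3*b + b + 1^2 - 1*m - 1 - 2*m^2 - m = 2*b^2 - 2*b - 2*m^2 - 2*m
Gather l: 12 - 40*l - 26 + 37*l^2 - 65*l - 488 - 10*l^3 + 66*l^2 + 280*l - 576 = -10*l^3 + 103*l^2 + 175*l - 1078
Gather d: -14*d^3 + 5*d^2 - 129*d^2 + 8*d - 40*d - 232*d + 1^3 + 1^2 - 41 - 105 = -14*d^3 - 124*d^2 - 264*d - 144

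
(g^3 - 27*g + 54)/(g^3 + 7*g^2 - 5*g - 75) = (g^2 + 3*g - 18)/(g^2 + 10*g + 25)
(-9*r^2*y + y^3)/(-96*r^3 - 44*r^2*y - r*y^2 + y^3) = y*(-3*r + y)/(-32*r^2 - 4*r*y + y^2)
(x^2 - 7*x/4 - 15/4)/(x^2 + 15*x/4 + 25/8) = 2*(x - 3)/(2*x + 5)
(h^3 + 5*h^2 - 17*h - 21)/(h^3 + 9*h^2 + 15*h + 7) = (h - 3)/(h + 1)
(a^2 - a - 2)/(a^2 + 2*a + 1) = (a - 2)/(a + 1)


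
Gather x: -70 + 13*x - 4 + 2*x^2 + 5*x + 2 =2*x^2 + 18*x - 72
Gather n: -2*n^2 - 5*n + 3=-2*n^2 - 5*n + 3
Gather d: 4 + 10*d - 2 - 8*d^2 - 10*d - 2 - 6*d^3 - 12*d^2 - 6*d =-6*d^3 - 20*d^2 - 6*d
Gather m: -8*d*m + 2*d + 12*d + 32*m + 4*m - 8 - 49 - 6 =14*d + m*(36 - 8*d) - 63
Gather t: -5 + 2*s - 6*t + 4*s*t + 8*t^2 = 2*s + 8*t^2 + t*(4*s - 6) - 5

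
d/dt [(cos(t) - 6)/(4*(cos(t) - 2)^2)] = (cos(t) - 10)*sin(t)/(4*(cos(t) - 2)^3)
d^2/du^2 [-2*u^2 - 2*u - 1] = -4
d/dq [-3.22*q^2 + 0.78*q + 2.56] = 0.78 - 6.44*q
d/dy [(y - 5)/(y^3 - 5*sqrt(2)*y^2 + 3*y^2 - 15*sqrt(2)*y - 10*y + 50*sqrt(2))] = (y^3 - 5*sqrt(2)*y^2 + 3*y^2 - 15*sqrt(2)*y - 10*y + (y - 5)*(-3*y^2 - 6*y + 10*sqrt(2)*y + 10 + 15*sqrt(2)) + 50*sqrt(2))/(y^3 - 5*sqrt(2)*y^2 + 3*y^2 - 15*sqrt(2)*y - 10*y + 50*sqrt(2))^2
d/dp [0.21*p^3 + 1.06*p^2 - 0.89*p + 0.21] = 0.63*p^2 + 2.12*p - 0.89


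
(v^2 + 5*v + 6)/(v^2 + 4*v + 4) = (v + 3)/(v + 2)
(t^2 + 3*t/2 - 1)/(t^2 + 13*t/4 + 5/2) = 2*(2*t - 1)/(4*t + 5)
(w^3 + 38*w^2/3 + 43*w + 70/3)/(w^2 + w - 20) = (3*w^2 + 23*w + 14)/(3*(w - 4))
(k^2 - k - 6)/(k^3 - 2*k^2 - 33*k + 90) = (k + 2)/(k^2 + k - 30)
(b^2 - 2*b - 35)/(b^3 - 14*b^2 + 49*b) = (b + 5)/(b*(b - 7))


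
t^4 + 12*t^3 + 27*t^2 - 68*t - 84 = (t - 2)*(t + 1)*(t + 6)*(t + 7)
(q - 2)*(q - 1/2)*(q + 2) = q^3 - q^2/2 - 4*q + 2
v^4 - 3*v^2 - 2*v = v*(v - 2)*(v + 1)^2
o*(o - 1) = o^2 - o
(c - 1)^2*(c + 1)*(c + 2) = c^4 + c^3 - 3*c^2 - c + 2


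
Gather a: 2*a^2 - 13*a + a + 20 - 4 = 2*a^2 - 12*a + 16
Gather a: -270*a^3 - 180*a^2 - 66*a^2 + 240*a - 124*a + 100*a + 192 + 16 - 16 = -270*a^3 - 246*a^2 + 216*a + 192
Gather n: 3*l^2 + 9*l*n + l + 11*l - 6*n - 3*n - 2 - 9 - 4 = 3*l^2 + 12*l + n*(9*l - 9) - 15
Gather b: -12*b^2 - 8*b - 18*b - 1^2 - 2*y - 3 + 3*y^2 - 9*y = -12*b^2 - 26*b + 3*y^2 - 11*y - 4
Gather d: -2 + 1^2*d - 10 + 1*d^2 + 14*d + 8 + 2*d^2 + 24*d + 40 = 3*d^2 + 39*d + 36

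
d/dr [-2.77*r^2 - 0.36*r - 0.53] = -5.54*r - 0.36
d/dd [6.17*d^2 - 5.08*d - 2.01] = 12.34*d - 5.08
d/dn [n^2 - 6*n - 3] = 2*n - 6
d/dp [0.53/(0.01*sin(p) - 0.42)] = -0.0053*cos(p)/(0.01*sin(p) - 0.42)^2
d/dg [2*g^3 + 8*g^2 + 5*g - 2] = 6*g^2 + 16*g + 5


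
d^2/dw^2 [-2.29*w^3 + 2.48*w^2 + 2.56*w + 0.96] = 4.96 - 13.74*w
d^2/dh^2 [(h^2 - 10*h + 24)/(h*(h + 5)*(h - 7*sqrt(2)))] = 2*(h^6 - 30*h^5 - 6*h^4 + 315*sqrt(2)*h^4 - 819*sqrt(2)*h^3 - 760*h^3 - 7560*sqrt(2)*h^2 + 8856*h^2 - 12600*sqrt(2)*h + 35280*h + 58800)/(h^3*(h^6 - 21*sqrt(2)*h^5 + 15*h^5 - 315*sqrt(2)*h^4 + 369*h^4 - 2261*sqrt(2)*h^3 + 4535*h^3 - 12915*sqrt(2)*h^2 + 22050*h^2 - 51450*sqrt(2)*h + 36750*h - 85750*sqrt(2)))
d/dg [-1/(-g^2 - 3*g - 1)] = (-2*g - 3)/(g^2 + 3*g + 1)^2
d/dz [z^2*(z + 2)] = z*(3*z + 4)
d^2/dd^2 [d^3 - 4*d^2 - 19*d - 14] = 6*d - 8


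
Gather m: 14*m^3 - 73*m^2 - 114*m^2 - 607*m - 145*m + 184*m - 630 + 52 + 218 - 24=14*m^3 - 187*m^2 - 568*m - 384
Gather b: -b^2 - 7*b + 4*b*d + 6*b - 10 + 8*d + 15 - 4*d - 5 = -b^2 + b*(4*d - 1) + 4*d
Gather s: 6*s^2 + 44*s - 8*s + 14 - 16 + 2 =6*s^2 + 36*s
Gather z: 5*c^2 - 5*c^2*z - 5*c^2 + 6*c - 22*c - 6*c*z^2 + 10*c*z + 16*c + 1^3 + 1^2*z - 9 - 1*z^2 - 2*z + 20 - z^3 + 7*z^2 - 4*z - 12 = -z^3 + z^2*(6 - 6*c) + z*(-5*c^2 + 10*c - 5)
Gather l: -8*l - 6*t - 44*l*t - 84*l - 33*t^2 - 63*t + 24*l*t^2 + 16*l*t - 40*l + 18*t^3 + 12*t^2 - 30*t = l*(24*t^2 - 28*t - 132) + 18*t^3 - 21*t^2 - 99*t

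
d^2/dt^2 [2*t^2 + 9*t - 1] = 4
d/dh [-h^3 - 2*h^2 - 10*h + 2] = -3*h^2 - 4*h - 10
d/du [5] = 0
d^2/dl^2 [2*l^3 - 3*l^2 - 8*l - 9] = 12*l - 6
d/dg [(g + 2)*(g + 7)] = 2*g + 9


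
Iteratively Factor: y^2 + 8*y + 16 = (y + 4)*(y + 4)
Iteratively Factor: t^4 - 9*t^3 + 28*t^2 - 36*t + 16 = (t - 2)*(t^3 - 7*t^2 + 14*t - 8) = (t - 2)*(t - 1)*(t^2 - 6*t + 8) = (t - 2)^2*(t - 1)*(t - 4)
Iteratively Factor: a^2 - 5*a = (a)*(a - 5)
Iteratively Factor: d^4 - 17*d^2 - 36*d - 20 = (d - 5)*(d^3 + 5*d^2 + 8*d + 4) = (d - 5)*(d + 1)*(d^2 + 4*d + 4) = (d - 5)*(d + 1)*(d + 2)*(d + 2)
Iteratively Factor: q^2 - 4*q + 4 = (q - 2)*(q - 2)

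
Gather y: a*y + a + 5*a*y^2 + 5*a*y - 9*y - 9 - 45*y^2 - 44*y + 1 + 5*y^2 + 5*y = a + y^2*(5*a - 40) + y*(6*a - 48) - 8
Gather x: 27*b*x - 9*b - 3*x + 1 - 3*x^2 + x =-9*b - 3*x^2 + x*(27*b - 2) + 1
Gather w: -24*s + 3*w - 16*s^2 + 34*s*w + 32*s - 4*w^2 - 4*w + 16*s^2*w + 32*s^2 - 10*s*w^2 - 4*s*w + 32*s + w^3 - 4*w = 16*s^2 + 40*s + w^3 + w^2*(-10*s - 4) + w*(16*s^2 + 30*s - 5)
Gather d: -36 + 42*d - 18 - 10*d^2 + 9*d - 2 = -10*d^2 + 51*d - 56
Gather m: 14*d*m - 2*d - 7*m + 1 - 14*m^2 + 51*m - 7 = -2*d - 14*m^2 + m*(14*d + 44) - 6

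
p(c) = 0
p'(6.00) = 0.00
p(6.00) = 0.00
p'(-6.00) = 0.00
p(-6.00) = 0.00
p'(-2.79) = 0.00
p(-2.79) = 0.00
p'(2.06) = 0.00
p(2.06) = 0.00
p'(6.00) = 0.00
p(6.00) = 0.00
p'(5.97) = 0.00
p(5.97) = 0.00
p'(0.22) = 0.00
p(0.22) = 0.00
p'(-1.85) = 0.00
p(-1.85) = 0.00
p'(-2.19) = 0.00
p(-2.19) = 0.00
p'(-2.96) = 0.00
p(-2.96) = 0.00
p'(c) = 0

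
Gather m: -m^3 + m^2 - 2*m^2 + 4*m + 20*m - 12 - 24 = -m^3 - m^2 + 24*m - 36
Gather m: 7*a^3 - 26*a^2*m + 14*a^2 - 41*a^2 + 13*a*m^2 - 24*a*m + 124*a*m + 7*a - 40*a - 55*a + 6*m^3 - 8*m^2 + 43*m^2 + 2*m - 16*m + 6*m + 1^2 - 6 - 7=7*a^3 - 27*a^2 - 88*a + 6*m^3 + m^2*(13*a + 35) + m*(-26*a^2 + 100*a - 8) - 12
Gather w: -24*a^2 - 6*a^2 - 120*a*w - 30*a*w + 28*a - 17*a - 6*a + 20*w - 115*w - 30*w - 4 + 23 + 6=-30*a^2 + 5*a + w*(-150*a - 125) + 25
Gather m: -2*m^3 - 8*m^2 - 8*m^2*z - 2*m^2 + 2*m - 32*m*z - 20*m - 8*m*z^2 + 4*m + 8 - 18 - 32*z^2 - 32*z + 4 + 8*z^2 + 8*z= -2*m^3 + m^2*(-8*z - 10) + m*(-8*z^2 - 32*z - 14) - 24*z^2 - 24*z - 6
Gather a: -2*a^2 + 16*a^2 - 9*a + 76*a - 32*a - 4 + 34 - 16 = 14*a^2 + 35*a + 14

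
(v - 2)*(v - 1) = v^2 - 3*v + 2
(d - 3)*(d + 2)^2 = d^3 + d^2 - 8*d - 12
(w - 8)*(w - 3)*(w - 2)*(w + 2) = w^4 - 11*w^3 + 20*w^2 + 44*w - 96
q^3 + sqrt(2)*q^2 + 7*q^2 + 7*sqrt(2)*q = q*(q + 7)*(q + sqrt(2))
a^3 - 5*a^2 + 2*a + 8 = (a - 4)*(a - 2)*(a + 1)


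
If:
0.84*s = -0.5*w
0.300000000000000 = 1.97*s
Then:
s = 0.15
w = -0.26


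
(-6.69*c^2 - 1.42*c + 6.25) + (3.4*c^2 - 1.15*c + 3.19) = -3.29*c^2 - 2.57*c + 9.44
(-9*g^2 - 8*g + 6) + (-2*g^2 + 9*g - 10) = -11*g^2 + g - 4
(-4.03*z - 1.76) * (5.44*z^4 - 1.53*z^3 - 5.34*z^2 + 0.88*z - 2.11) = -21.9232*z^5 - 3.4085*z^4 + 24.213*z^3 + 5.852*z^2 + 6.9545*z + 3.7136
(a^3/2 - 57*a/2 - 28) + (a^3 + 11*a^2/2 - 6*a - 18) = 3*a^3/2 + 11*a^2/2 - 69*a/2 - 46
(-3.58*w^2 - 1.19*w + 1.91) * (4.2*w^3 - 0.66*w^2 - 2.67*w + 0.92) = -15.036*w^5 - 2.6352*w^4 + 18.366*w^3 - 1.3769*w^2 - 6.1945*w + 1.7572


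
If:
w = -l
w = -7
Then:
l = 7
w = -7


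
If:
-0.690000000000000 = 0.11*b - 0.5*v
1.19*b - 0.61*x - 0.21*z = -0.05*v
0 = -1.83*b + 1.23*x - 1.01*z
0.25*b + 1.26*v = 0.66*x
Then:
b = 2.49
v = 1.93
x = 4.62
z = 1.12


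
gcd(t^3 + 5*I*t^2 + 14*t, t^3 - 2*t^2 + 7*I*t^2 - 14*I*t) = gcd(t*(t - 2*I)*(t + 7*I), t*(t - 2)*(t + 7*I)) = t^2 + 7*I*t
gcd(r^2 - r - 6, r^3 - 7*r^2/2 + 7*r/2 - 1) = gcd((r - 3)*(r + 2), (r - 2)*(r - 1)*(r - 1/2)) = 1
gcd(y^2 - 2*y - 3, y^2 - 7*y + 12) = y - 3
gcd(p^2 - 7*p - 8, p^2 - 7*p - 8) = p^2 - 7*p - 8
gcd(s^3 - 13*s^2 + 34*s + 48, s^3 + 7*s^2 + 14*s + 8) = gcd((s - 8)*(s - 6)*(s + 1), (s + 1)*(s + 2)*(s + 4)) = s + 1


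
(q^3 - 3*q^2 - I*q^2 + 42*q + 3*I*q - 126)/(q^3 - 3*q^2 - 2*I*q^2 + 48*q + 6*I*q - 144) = (q - 7*I)/(q - 8*I)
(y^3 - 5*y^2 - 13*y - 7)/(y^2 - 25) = (y^3 - 5*y^2 - 13*y - 7)/(y^2 - 25)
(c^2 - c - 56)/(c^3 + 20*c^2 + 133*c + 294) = (c - 8)/(c^2 + 13*c + 42)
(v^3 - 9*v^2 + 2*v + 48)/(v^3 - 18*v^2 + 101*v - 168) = (v + 2)/(v - 7)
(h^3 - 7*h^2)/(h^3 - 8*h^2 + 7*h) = h/(h - 1)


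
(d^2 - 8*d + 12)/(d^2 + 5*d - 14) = (d - 6)/(d + 7)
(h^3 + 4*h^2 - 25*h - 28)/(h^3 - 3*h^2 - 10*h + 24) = (h^2 + 8*h + 7)/(h^2 + h - 6)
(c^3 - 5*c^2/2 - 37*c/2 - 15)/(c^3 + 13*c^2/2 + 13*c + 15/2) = (c - 6)/(c + 3)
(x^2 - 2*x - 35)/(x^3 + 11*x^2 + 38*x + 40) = (x - 7)/(x^2 + 6*x + 8)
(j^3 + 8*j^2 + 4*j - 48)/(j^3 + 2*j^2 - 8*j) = (j + 6)/j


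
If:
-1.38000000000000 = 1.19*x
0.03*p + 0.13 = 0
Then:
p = -4.33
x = -1.16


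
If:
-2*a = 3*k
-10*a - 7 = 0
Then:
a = -7/10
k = 7/15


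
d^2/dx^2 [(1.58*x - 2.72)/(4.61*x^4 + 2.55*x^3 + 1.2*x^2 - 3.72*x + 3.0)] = (402.939816*x^7 - 858.9352*x^6 - 845.16174*x^5 - 291.505104*x^4 - 349.089744*x^3 + 437.67792*x^2 + 163.57248*x - 20.431296)/(97.972181*x^12 + 162.578565*x^11 + 166.437135*x^10 - 135.952461*x^9 - 27.78966*x^8 + 26.57286*x^7 + 282.912372*x^6 - 163.81224*x^5 + 16.50024*x^4 - 62.980848*x^3 + 156.9456*x^2 - 100.44*x + 27.0)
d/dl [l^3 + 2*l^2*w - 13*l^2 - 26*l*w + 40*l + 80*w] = 3*l^2 + 4*l*w - 26*l - 26*w + 40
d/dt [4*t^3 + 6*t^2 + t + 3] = 12*t^2 + 12*t + 1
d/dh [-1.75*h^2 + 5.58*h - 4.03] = 5.58 - 3.5*h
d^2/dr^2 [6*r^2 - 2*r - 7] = 12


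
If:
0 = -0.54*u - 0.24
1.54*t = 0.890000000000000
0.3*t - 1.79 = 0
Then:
No Solution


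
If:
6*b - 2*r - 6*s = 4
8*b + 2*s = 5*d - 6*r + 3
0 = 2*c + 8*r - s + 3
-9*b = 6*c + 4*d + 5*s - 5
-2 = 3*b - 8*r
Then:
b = 142/83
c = -779/166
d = 291/83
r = 74/83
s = 62/83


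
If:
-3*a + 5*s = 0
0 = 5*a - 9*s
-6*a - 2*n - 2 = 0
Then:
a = 0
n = -1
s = 0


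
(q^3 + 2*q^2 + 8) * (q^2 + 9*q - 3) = q^5 + 11*q^4 + 15*q^3 + 2*q^2 + 72*q - 24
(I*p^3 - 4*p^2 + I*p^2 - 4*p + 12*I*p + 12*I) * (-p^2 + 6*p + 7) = -I*p^5 + 4*p^4 + 5*I*p^4 - 20*p^3 + I*p^3 - 52*p^2 + 67*I*p^2 - 28*p + 156*I*p + 84*I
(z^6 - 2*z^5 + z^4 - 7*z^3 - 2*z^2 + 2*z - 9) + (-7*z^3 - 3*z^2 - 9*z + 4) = z^6 - 2*z^5 + z^4 - 14*z^3 - 5*z^2 - 7*z - 5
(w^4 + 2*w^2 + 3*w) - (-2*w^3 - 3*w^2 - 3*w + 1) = w^4 + 2*w^3 + 5*w^2 + 6*w - 1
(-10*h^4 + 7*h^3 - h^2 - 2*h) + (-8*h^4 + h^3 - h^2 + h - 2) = -18*h^4 + 8*h^3 - 2*h^2 - h - 2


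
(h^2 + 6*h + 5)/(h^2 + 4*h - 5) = (h + 1)/(h - 1)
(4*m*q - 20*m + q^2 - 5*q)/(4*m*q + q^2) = (q - 5)/q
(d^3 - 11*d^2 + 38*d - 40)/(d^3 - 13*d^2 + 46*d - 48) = (d^2 - 9*d + 20)/(d^2 - 11*d + 24)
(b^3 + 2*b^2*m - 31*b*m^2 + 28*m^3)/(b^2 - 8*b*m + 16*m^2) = (b^2 + 6*b*m - 7*m^2)/(b - 4*m)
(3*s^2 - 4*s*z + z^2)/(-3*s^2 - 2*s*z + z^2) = (-s + z)/(s + z)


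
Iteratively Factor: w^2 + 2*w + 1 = (w + 1)*(w + 1)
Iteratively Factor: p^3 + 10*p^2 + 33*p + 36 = (p + 3)*(p^2 + 7*p + 12) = (p + 3)^2*(p + 4)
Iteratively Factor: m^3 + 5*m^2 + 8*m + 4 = (m + 1)*(m^2 + 4*m + 4) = (m + 1)*(m + 2)*(m + 2)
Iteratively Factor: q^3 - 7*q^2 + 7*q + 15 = (q - 3)*(q^2 - 4*q - 5) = (q - 5)*(q - 3)*(q + 1)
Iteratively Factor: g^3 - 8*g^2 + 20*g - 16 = (g - 2)*(g^2 - 6*g + 8) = (g - 2)^2*(g - 4)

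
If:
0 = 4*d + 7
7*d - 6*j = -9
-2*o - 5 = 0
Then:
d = -7/4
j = -13/24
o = -5/2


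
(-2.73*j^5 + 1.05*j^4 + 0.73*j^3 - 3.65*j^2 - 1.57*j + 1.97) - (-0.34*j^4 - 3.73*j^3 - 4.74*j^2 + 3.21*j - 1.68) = -2.73*j^5 + 1.39*j^4 + 4.46*j^3 + 1.09*j^2 - 4.78*j + 3.65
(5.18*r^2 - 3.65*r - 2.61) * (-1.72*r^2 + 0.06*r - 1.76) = -8.9096*r^4 + 6.5888*r^3 - 4.8466*r^2 + 6.2674*r + 4.5936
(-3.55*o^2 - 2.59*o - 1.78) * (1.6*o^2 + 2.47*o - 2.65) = -5.68*o^4 - 12.9125*o^3 + 0.162199999999998*o^2 + 2.4669*o + 4.717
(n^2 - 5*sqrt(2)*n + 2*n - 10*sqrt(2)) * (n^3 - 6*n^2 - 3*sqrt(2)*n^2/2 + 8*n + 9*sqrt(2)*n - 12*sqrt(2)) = n^5 - 13*sqrt(2)*n^4/2 - 4*n^4 + 11*n^3 + 26*sqrt(2)*n^3 - 44*n^2 + 26*sqrt(2)*n^2 - 104*sqrt(2)*n - 60*n + 240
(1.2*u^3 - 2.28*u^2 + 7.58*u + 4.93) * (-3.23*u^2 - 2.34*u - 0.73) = -3.876*u^5 + 4.5564*u^4 - 20.0242*u^3 - 31.9967*u^2 - 17.0696*u - 3.5989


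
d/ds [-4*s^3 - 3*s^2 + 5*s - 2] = -12*s^2 - 6*s + 5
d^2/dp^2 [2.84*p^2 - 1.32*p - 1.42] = 5.68000000000000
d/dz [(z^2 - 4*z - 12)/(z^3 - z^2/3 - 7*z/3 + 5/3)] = 3*(-3*z^3 + 21*z^2 + 118*z + 104)/(9*z^5 + 3*z^4 - 38*z^3 + 6*z^2 + 45*z - 25)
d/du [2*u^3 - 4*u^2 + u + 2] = 6*u^2 - 8*u + 1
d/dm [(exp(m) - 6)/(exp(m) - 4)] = 2*exp(m)/(exp(m) - 4)^2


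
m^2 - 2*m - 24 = (m - 6)*(m + 4)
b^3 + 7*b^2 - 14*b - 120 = (b - 4)*(b + 5)*(b + 6)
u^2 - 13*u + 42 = (u - 7)*(u - 6)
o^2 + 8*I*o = o*(o + 8*I)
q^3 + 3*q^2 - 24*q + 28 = (q - 2)^2*(q + 7)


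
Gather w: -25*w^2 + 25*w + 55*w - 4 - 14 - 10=-25*w^2 + 80*w - 28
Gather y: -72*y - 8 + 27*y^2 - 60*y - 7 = 27*y^2 - 132*y - 15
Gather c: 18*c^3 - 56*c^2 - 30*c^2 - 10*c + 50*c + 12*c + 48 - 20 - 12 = 18*c^3 - 86*c^2 + 52*c + 16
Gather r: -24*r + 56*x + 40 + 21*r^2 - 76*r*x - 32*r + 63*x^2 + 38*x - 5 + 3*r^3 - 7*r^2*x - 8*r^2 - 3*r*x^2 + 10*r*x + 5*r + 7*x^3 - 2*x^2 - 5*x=3*r^3 + r^2*(13 - 7*x) + r*(-3*x^2 - 66*x - 51) + 7*x^3 + 61*x^2 + 89*x + 35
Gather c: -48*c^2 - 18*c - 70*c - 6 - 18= -48*c^2 - 88*c - 24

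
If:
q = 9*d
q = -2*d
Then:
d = 0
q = 0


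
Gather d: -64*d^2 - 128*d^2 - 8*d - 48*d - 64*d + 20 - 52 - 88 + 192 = -192*d^2 - 120*d + 72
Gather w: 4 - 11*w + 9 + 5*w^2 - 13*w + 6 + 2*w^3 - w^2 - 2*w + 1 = 2*w^3 + 4*w^2 - 26*w + 20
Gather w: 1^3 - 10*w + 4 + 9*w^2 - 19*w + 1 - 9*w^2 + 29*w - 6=0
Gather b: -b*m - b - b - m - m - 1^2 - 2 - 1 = b*(-m - 2) - 2*m - 4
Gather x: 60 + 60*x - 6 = 60*x + 54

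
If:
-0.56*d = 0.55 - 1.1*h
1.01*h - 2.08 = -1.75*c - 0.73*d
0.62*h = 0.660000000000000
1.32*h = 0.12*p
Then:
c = 0.11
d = 1.11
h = 1.06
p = 11.71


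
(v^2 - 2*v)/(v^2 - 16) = v*(v - 2)/(v^2 - 16)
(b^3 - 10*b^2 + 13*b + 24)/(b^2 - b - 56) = (b^2 - 2*b - 3)/(b + 7)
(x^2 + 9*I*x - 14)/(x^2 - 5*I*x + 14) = (x + 7*I)/(x - 7*I)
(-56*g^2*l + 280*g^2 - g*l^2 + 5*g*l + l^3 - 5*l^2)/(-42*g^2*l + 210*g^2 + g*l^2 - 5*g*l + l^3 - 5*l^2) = (8*g - l)/(6*g - l)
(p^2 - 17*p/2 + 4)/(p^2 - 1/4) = 2*(p - 8)/(2*p + 1)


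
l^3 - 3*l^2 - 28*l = l*(l - 7)*(l + 4)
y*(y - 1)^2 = y^3 - 2*y^2 + y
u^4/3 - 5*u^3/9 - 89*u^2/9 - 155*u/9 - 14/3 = (u/3 + 1)*(u - 7)*(u + 1/3)*(u + 2)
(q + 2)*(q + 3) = q^2 + 5*q + 6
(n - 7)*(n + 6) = n^2 - n - 42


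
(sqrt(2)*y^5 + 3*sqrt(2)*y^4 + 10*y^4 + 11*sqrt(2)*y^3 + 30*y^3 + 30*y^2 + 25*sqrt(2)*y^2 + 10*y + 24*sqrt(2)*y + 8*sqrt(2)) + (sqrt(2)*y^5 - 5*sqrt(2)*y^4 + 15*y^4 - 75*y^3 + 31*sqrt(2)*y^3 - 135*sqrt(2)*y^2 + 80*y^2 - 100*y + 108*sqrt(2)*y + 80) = 2*sqrt(2)*y^5 - 2*sqrt(2)*y^4 + 25*y^4 - 45*y^3 + 42*sqrt(2)*y^3 - 110*sqrt(2)*y^2 + 110*y^2 - 90*y + 132*sqrt(2)*y + 8*sqrt(2) + 80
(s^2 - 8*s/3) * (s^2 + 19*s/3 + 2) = s^4 + 11*s^3/3 - 134*s^2/9 - 16*s/3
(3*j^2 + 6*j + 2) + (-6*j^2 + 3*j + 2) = -3*j^2 + 9*j + 4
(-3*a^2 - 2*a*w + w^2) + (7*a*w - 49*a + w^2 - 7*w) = -3*a^2 + 5*a*w - 49*a + 2*w^2 - 7*w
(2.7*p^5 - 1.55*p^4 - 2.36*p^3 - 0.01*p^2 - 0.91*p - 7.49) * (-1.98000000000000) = -5.346*p^5 + 3.069*p^4 + 4.6728*p^3 + 0.0198*p^2 + 1.8018*p + 14.8302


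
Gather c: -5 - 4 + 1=-8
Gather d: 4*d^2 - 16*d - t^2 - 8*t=4*d^2 - 16*d - t^2 - 8*t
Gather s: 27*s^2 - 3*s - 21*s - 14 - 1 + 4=27*s^2 - 24*s - 11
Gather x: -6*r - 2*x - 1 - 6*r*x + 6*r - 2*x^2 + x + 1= -2*x^2 + x*(-6*r - 1)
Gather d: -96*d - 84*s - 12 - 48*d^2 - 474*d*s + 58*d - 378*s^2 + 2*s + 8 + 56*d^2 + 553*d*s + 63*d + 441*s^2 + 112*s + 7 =8*d^2 + d*(79*s + 25) + 63*s^2 + 30*s + 3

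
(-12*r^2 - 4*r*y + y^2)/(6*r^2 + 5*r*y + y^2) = (-6*r + y)/(3*r + y)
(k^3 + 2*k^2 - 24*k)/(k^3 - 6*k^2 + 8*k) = (k + 6)/(k - 2)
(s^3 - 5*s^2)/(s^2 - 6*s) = s*(s - 5)/(s - 6)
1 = 1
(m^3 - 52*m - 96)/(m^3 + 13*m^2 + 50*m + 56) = (m^2 - 2*m - 48)/(m^2 + 11*m + 28)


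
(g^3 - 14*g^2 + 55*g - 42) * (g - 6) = g^4 - 20*g^3 + 139*g^2 - 372*g + 252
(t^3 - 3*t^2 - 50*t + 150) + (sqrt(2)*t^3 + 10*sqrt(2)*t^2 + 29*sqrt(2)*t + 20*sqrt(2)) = t^3 + sqrt(2)*t^3 - 3*t^2 + 10*sqrt(2)*t^2 - 50*t + 29*sqrt(2)*t + 20*sqrt(2) + 150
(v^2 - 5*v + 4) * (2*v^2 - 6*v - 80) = 2*v^4 - 16*v^3 - 42*v^2 + 376*v - 320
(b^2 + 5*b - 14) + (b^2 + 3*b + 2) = 2*b^2 + 8*b - 12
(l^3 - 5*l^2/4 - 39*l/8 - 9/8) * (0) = 0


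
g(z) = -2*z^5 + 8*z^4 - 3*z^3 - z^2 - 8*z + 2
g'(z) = -10*z^4 + 32*z^3 - 9*z^2 - 2*z - 8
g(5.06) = -1842.50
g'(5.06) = -2658.26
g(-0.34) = 4.84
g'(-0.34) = -9.75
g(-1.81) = 155.71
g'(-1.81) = -330.94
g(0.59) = -2.86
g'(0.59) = -6.95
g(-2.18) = 324.92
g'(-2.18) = -603.79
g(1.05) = -3.80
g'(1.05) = 4.87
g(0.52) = -2.34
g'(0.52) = -7.71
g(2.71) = 52.42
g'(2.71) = 18.01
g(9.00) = -67948.00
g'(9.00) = -43037.00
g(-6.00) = 26582.00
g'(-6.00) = -20192.00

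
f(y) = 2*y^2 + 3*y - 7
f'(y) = 4*y + 3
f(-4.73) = 23.56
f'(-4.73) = -15.92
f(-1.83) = -5.79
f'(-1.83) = -4.32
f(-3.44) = 6.35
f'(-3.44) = -10.76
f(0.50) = -5.00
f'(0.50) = 5.00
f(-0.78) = -8.12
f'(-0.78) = -0.12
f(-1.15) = -7.80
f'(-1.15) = -1.60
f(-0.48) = -7.98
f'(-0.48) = 1.08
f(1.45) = 1.56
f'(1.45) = 8.80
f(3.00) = 20.00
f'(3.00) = 15.00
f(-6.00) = 47.00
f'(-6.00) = -21.00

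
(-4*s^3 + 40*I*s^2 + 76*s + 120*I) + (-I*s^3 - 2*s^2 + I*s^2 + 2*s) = -4*s^3 - I*s^3 - 2*s^2 + 41*I*s^2 + 78*s + 120*I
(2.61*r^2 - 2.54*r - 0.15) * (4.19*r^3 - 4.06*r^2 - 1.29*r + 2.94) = 10.9359*r^5 - 21.2392*r^4 + 6.317*r^3 + 11.559*r^2 - 7.2741*r - 0.441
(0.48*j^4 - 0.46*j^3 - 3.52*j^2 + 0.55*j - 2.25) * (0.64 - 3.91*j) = -1.8768*j^5 + 2.1058*j^4 + 13.4688*j^3 - 4.4033*j^2 + 9.1495*j - 1.44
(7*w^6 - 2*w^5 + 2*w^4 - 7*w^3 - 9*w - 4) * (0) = 0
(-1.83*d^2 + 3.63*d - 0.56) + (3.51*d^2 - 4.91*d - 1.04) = 1.68*d^2 - 1.28*d - 1.6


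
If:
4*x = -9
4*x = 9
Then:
No Solution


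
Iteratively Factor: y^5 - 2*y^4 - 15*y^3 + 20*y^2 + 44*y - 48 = (y + 3)*(y^4 - 5*y^3 + 20*y - 16) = (y + 2)*(y + 3)*(y^3 - 7*y^2 + 14*y - 8) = (y - 2)*(y + 2)*(y + 3)*(y^2 - 5*y + 4) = (y - 4)*(y - 2)*(y + 2)*(y + 3)*(y - 1)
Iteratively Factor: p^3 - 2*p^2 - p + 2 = (p + 1)*(p^2 - 3*p + 2) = (p - 2)*(p + 1)*(p - 1)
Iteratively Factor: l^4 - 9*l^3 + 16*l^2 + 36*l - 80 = (l + 2)*(l^3 - 11*l^2 + 38*l - 40) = (l - 5)*(l + 2)*(l^2 - 6*l + 8) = (l - 5)*(l - 2)*(l + 2)*(l - 4)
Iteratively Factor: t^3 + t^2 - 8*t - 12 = (t + 2)*(t^2 - t - 6) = (t - 3)*(t + 2)*(t + 2)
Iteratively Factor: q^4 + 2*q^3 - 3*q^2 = (q + 3)*(q^3 - q^2) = q*(q + 3)*(q^2 - q) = q*(q - 1)*(q + 3)*(q)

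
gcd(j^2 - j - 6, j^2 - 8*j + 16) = 1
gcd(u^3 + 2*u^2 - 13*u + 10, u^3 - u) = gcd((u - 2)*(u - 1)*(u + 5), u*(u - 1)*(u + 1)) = u - 1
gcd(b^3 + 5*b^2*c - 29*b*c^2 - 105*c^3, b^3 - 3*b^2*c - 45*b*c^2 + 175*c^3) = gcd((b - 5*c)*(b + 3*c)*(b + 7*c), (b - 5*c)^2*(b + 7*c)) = b^2 + 2*b*c - 35*c^2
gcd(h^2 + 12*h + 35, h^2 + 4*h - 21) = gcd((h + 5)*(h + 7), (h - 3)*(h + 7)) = h + 7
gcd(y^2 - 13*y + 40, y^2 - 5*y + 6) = 1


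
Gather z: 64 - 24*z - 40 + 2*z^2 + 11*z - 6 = 2*z^2 - 13*z + 18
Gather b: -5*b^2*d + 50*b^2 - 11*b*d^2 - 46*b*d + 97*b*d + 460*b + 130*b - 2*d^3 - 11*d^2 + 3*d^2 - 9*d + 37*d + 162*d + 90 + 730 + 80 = b^2*(50 - 5*d) + b*(-11*d^2 + 51*d + 590) - 2*d^3 - 8*d^2 + 190*d + 900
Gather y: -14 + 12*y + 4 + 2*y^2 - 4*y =2*y^2 + 8*y - 10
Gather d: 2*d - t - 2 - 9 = 2*d - t - 11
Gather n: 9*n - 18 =9*n - 18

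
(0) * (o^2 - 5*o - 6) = 0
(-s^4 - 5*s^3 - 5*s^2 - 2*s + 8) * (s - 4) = -s^5 - s^4 + 15*s^3 + 18*s^2 + 16*s - 32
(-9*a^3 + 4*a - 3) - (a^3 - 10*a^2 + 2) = -10*a^3 + 10*a^2 + 4*a - 5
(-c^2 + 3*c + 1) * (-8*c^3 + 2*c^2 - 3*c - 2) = 8*c^5 - 26*c^4 + c^3 - 5*c^2 - 9*c - 2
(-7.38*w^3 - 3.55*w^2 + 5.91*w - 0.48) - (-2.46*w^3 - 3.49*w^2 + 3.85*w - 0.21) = -4.92*w^3 - 0.0599999999999996*w^2 + 2.06*w - 0.27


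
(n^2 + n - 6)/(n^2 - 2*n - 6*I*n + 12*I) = (n + 3)/(n - 6*I)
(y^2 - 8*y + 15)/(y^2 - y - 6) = (y - 5)/(y + 2)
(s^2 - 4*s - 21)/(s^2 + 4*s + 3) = (s - 7)/(s + 1)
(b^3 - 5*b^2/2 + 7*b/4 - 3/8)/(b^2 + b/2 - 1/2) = (b^2 - 2*b + 3/4)/(b + 1)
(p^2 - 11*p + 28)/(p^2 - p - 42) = (p - 4)/(p + 6)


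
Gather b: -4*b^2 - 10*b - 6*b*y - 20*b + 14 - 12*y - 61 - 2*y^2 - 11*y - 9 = -4*b^2 + b*(-6*y - 30) - 2*y^2 - 23*y - 56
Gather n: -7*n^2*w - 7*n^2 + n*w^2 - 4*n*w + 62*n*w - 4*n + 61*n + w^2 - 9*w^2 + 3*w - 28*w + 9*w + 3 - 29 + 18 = n^2*(-7*w - 7) + n*(w^2 + 58*w + 57) - 8*w^2 - 16*w - 8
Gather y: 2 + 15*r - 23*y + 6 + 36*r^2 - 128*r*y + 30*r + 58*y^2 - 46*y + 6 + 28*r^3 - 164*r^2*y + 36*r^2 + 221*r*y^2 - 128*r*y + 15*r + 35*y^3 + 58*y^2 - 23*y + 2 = 28*r^3 + 72*r^2 + 60*r + 35*y^3 + y^2*(221*r + 116) + y*(-164*r^2 - 256*r - 92) + 16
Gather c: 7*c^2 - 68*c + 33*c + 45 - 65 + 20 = 7*c^2 - 35*c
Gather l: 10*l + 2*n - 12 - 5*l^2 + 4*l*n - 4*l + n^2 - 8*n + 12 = -5*l^2 + l*(4*n + 6) + n^2 - 6*n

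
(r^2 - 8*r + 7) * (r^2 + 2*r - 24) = r^4 - 6*r^3 - 33*r^2 + 206*r - 168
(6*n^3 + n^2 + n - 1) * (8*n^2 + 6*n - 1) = 48*n^5 + 44*n^4 + 8*n^3 - 3*n^2 - 7*n + 1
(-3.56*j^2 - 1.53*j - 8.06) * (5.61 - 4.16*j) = 14.8096*j^3 - 13.6068*j^2 + 24.9463*j - 45.2166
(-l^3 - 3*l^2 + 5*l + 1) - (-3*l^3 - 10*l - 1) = 2*l^3 - 3*l^2 + 15*l + 2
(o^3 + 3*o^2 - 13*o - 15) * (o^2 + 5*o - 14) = o^5 + 8*o^4 - 12*o^3 - 122*o^2 + 107*o + 210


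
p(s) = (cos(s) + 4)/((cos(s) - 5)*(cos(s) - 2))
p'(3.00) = -0.02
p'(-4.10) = -0.17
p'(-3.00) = 0.02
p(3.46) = 0.17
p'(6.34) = -0.10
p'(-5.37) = -0.70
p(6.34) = 1.25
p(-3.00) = 0.17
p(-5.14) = 0.61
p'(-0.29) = 0.47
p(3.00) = 0.17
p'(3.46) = 0.05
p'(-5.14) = -0.59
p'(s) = -sin(s)/((cos(s) - 5)*(cos(s) - 2)) + (cos(s) + 4)*sin(s)/((cos(s) - 5)*(cos(s) - 2)^2) + (cos(s) + 4)*sin(s)/((cos(s) - 5)^2*(cos(s) - 2))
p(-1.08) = 0.65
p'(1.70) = -0.32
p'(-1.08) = 0.63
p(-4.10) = 0.24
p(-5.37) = 0.76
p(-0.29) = 1.18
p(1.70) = 0.35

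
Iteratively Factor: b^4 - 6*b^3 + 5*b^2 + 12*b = (b + 1)*(b^3 - 7*b^2 + 12*b) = (b - 4)*(b + 1)*(b^2 - 3*b) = (b - 4)*(b - 3)*(b + 1)*(b)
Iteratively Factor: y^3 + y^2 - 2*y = (y + 2)*(y^2 - y) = (y - 1)*(y + 2)*(y)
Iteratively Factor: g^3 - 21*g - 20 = (g + 1)*(g^2 - g - 20) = (g - 5)*(g + 1)*(g + 4)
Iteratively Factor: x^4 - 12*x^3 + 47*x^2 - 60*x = (x - 4)*(x^3 - 8*x^2 + 15*x) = x*(x - 4)*(x^2 - 8*x + 15) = x*(x - 4)*(x - 3)*(x - 5)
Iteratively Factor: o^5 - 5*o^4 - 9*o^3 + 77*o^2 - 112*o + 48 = (o - 1)*(o^4 - 4*o^3 - 13*o^2 + 64*o - 48) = (o - 1)*(o + 4)*(o^3 - 8*o^2 + 19*o - 12) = (o - 4)*(o - 1)*(o + 4)*(o^2 - 4*o + 3) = (o - 4)*(o - 1)^2*(o + 4)*(o - 3)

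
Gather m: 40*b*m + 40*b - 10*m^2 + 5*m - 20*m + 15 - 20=40*b - 10*m^2 + m*(40*b - 15) - 5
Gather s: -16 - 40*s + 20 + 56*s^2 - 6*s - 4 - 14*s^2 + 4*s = 42*s^2 - 42*s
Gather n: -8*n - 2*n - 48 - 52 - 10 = -10*n - 110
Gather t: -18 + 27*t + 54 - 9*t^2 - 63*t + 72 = -9*t^2 - 36*t + 108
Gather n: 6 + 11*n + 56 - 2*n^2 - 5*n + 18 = -2*n^2 + 6*n + 80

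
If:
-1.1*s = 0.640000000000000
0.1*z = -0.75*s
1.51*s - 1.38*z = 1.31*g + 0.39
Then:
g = -5.57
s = -0.58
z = 4.36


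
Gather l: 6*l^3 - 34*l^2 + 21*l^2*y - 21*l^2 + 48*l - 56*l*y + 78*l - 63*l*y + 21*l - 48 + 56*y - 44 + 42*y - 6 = 6*l^3 + l^2*(21*y - 55) + l*(147 - 119*y) + 98*y - 98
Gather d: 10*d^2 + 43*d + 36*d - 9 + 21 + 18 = 10*d^2 + 79*d + 30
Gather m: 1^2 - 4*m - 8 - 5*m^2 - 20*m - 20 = -5*m^2 - 24*m - 27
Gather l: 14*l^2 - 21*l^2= -7*l^2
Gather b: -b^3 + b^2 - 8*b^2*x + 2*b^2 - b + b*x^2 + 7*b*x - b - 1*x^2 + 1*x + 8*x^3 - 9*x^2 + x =-b^3 + b^2*(3 - 8*x) + b*(x^2 + 7*x - 2) + 8*x^3 - 10*x^2 + 2*x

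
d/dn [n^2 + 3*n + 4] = 2*n + 3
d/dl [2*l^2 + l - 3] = 4*l + 1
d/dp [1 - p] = -1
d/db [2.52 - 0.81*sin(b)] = -0.81*cos(b)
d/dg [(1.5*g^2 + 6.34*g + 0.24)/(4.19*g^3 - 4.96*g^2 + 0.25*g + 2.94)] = (-6.285*g^4 - 53.1292*g^3 + 28.8046*g^2 + 11.2008*g + 18.5796)/(17.5561*g^6 - 41.5648*g^5 + 26.6966*g^4 + 22.1572*g^3 - 29.1023*g^2 + 1.47*g + 8.6436)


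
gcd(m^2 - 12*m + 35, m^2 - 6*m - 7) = m - 7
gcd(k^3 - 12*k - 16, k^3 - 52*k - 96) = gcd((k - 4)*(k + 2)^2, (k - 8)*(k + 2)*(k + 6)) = k + 2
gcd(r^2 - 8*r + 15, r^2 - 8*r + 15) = r^2 - 8*r + 15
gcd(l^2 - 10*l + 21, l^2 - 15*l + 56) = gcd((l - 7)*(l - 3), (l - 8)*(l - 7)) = l - 7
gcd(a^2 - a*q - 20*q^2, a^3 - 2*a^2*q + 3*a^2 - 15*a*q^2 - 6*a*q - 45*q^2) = -a + 5*q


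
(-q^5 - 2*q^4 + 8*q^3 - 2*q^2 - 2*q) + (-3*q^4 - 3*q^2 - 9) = -q^5 - 5*q^4 + 8*q^3 - 5*q^2 - 2*q - 9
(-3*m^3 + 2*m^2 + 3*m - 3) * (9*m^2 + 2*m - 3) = -27*m^5 + 12*m^4 + 40*m^3 - 27*m^2 - 15*m + 9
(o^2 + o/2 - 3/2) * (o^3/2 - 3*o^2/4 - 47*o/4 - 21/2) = o^5/2 - o^4/2 - 103*o^3/8 - 61*o^2/4 + 99*o/8 + 63/4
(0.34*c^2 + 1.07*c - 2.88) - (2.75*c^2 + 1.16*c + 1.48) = -2.41*c^2 - 0.0899999999999999*c - 4.36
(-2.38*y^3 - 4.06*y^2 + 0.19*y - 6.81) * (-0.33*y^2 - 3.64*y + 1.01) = 0.7854*y^5 + 10.003*y^4 + 12.3119*y^3 - 2.5449*y^2 + 24.9803*y - 6.8781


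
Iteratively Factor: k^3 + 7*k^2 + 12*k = (k)*(k^2 + 7*k + 12) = k*(k + 3)*(k + 4)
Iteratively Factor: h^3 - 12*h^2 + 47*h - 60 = (h - 4)*(h^2 - 8*h + 15) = (h - 4)*(h - 3)*(h - 5)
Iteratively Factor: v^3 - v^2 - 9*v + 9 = (v + 3)*(v^2 - 4*v + 3) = (v - 3)*(v + 3)*(v - 1)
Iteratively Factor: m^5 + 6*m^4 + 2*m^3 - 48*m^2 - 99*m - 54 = (m + 2)*(m^4 + 4*m^3 - 6*m^2 - 36*m - 27) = (m - 3)*(m + 2)*(m^3 + 7*m^2 + 15*m + 9) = (m - 3)*(m + 2)*(m + 3)*(m^2 + 4*m + 3) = (m - 3)*(m + 2)*(m + 3)^2*(m + 1)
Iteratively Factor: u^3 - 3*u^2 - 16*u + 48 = (u + 4)*(u^2 - 7*u + 12) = (u - 3)*(u + 4)*(u - 4)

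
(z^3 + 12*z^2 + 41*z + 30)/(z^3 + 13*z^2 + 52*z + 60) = (z + 1)/(z + 2)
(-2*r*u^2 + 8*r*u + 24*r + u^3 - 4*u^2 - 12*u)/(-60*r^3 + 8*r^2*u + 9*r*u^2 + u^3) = (u^2 - 4*u - 12)/(30*r^2 + 11*r*u + u^2)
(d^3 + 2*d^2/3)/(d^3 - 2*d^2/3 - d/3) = d*(3*d + 2)/(3*d^2 - 2*d - 1)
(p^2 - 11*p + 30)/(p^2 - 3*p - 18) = (p - 5)/(p + 3)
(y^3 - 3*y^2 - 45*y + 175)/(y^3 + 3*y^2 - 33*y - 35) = (y - 5)/(y + 1)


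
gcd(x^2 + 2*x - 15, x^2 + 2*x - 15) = x^2 + 2*x - 15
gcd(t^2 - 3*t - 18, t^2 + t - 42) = t - 6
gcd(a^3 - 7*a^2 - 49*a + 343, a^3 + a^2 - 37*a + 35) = a + 7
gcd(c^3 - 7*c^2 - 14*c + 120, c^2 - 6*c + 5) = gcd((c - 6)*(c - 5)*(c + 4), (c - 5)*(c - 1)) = c - 5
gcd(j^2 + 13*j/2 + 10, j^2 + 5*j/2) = j + 5/2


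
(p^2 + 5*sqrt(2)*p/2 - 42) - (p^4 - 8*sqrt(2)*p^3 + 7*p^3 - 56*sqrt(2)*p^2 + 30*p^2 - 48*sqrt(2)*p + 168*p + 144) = -p^4 - 7*p^3 + 8*sqrt(2)*p^3 - 29*p^2 + 56*sqrt(2)*p^2 - 168*p + 101*sqrt(2)*p/2 - 186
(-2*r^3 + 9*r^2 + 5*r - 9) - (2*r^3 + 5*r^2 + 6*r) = -4*r^3 + 4*r^2 - r - 9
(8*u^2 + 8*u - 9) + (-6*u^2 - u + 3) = 2*u^2 + 7*u - 6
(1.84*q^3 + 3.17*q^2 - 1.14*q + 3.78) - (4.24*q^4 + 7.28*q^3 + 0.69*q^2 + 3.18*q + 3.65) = -4.24*q^4 - 5.44*q^3 + 2.48*q^2 - 4.32*q + 0.13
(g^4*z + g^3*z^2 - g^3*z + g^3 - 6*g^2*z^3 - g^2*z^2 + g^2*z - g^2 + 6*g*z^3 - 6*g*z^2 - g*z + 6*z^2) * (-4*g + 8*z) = -4*g^5*z + 4*g^4*z^2 + 4*g^4*z - 4*g^4 + 32*g^3*z^3 - 4*g^3*z^2 + 4*g^3*z + 4*g^3 - 48*g^2*z^4 - 32*g^2*z^3 + 32*g^2*z^2 - 4*g^2*z + 48*g*z^4 - 48*g*z^3 - 32*g*z^2 + 48*z^3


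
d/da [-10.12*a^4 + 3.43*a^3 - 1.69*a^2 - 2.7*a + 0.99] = -40.48*a^3 + 10.29*a^2 - 3.38*a - 2.7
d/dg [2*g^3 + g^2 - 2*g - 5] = 6*g^2 + 2*g - 2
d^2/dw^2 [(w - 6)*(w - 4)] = 2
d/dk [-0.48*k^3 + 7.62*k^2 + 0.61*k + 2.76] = -1.44*k^2 + 15.24*k + 0.61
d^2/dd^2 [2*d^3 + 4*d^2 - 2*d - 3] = 12*d + 8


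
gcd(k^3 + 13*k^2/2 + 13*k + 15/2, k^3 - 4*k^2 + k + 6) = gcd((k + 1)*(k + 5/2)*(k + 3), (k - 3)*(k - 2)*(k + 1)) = k + 1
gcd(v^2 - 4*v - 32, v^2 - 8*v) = v - 8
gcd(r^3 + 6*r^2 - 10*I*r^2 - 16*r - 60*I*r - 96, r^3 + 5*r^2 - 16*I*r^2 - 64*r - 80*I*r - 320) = r - 8*I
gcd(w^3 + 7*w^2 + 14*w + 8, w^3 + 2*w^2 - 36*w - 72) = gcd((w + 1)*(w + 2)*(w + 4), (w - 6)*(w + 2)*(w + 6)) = w + 2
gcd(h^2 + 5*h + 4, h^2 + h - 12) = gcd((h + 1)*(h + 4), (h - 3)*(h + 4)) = h + 4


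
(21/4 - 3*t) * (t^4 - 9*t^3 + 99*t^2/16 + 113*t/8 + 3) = -3*t^5 + 129*t^4/4 - 1053*t^3/16 - 633*t^2/64 + 2085*t/32 + 63/4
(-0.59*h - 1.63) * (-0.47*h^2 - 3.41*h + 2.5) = 0.2773*h^3 + 2.778*h^2 + 4.0833*h - 4.075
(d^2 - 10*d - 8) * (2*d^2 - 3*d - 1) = 2*d^4 - 23*d^3 + 13*d^2 + 34*d + 8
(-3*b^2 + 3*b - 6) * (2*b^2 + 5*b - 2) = -6*b^4 - 9*b^3 + 9*b^2 - 36*b + 12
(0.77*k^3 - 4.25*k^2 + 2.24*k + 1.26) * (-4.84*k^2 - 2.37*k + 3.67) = -3.7268*k^5 + 18.7451*k^4 + 2.0568*k^3 - 27.0047*k^2 + 5.2346*k + 4.6242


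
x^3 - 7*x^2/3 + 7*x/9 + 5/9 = (x - 5/3)*(x - 1)*(x + 1/3)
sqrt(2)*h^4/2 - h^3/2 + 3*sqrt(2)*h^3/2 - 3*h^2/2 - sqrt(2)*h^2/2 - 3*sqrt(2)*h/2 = h*(h + 3)*(h - sqrt(2))*(sqrt(2)*h/2 + 1/2)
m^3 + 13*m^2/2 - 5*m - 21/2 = (m - 3/2)*(m + 1)*(m + 7)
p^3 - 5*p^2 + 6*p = p*(p - 3)*(p - 2)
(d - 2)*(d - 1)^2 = d^3 - 4*d^2 + 5*d - 2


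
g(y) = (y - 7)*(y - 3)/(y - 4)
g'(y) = (y - 7)/(y - 4) - (y - 7)*(y - 3)/(y - 4)^2 + (y - 3)/(y - 4) = (y^2 - 8*y + 19)/(y^2 - 8*y + 16)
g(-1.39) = -6.83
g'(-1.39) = 1.10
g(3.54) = 4.06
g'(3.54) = 15.18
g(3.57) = 4.55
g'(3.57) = 17.22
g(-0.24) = -5.53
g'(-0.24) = 1.17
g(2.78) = -0.76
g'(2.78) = 3.02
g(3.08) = 0.34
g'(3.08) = 4.54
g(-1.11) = -6.52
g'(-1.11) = 1.11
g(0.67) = -4.43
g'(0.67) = 1.27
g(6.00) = -1.50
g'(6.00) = 1.75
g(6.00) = -1.50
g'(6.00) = 1.75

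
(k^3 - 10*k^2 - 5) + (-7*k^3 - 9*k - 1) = -6*k^3 - 10*k^2 - 9*k - 6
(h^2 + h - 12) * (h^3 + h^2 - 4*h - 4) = h^5 + 2*h^4 - 15*h^3 - 20*h^2 + 44*h + 48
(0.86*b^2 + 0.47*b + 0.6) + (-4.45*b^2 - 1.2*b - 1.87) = -3.59*b^2 - 0.73*b - 1.27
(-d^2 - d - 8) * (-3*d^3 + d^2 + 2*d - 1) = 3*d^5 + 2*d^4 + 21*d^3 - 9*d^2 - 15*d + 8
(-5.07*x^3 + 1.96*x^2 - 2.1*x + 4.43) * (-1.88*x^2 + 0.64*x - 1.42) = 9.5316*x^5 - 6.9296*x^4 + 12.4018*x^3 - 12.4556*x^2 + 5.8172*x - 6.2906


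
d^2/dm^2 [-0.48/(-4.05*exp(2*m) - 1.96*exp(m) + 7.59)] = (-(7.776*exp(m) + 0.9408)*(4.05*exp(2*m) + 1.96*exp(m) - 7.59) + 0.48*(8.1*exp(m) + 1.96)*(16.2*exp(m) + 3.92)*exp(m))*exp(m)/(4.05*exp(2*m) + 1.96*exp(m) - 7.59)^3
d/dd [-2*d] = -2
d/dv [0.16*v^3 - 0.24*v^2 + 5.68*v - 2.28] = 0.48*v^2 - 0.48*v + 5.68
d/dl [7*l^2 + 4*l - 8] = 14*l + 4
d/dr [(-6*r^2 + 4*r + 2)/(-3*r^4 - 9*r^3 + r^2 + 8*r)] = 2*(-18*r^5 - 9*r^4 + 48*r^3 + r^2 - 2*r - 8)/(r^2*(9*r^6 + 54*r^5 + 75*r^4 - 66*r^3 - 143*r^2 + 16*r + 64))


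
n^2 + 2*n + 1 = (n + 1)^2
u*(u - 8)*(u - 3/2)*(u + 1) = u^4 - 17*u^3/2 + 5*u^2/2 + 12*u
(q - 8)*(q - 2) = q^2 - 10*q + 16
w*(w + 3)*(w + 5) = w^3 + 8*w^2 + 15*w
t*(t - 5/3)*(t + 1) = t^3 - 2*t^2/3 - 5*t/3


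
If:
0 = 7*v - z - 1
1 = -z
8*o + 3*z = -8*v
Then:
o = 3/8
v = 0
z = -1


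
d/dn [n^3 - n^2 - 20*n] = 3*n^2 - 2*n - 20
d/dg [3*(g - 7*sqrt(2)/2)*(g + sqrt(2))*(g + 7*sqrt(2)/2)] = 9*g^2 + 6*sqrt(2)*g - 147/2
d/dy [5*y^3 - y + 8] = 15*y^2 - 1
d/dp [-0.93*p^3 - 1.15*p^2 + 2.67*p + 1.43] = -2.79*p^2 - 2.3*p + 2.67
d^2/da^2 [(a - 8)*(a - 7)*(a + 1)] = 6*a - 28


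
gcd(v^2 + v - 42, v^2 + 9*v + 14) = v + 7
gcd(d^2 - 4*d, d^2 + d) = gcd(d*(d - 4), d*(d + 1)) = d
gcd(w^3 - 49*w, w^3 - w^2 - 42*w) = w^2 - 7*w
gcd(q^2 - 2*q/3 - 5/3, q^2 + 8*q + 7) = q + 1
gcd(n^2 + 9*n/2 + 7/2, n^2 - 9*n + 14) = 1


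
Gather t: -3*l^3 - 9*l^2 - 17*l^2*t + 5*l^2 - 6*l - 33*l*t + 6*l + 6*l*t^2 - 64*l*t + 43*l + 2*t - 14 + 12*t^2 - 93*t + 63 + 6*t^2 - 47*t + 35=-3*l^3 - 4*l^2 + 43*l + t^2*(6*l + 18) + t*(-17*l^2 - 97*l - 138) + 84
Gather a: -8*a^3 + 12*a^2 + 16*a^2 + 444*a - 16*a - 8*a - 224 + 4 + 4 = -8*a^3 + 28*a^2 + 420*a - 216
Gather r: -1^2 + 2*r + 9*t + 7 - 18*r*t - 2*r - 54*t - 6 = -18*r*t - 45*t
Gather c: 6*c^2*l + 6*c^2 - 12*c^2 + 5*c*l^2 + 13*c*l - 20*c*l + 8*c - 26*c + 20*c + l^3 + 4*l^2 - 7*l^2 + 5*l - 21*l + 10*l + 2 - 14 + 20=c^2*(6*l - 6) + c*(5*l^2 - 7*l + 2) + l^3 - 3*l^2 - 6*l + 8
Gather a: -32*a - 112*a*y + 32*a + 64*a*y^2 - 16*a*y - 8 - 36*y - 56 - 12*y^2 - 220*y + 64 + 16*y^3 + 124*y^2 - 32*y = a*(64*y^2 - 128*y) + 16*y^3 + 112*y^2 - 288*y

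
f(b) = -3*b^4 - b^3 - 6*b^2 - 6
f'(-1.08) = 24.58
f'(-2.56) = 212.39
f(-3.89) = -724.87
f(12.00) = -64806.00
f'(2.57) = -254.35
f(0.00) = -6.00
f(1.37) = -30.40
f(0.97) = -15.21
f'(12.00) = -21312.00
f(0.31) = -6.63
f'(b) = -12*b^3 - 3*b^2 - 12*b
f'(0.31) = -4.37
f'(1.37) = -52.93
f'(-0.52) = 7.12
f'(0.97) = -25.41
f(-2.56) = -157.39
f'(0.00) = 0.00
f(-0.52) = -7.70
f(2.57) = -193.48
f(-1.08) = -15.82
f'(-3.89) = 707.65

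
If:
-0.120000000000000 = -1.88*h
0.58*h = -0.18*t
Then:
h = 0.06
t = -0.21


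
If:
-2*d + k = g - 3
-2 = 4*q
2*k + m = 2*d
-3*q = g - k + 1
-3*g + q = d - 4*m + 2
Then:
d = 5/4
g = 41/44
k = 19/44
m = 18/11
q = -1/2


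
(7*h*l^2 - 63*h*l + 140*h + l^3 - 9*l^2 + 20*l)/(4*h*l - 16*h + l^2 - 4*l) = (7*h*l - 35*h + l^2 - 5*l)/(4*h + l)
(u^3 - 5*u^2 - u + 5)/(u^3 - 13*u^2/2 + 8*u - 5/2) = 2*(u + 1)/(2*u - 1)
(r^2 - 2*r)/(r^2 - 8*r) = (r - 2)/(r - 8)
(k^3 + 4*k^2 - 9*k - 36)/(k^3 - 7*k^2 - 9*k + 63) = (k + 4)/(k - 7)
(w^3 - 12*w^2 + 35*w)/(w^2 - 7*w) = w - 5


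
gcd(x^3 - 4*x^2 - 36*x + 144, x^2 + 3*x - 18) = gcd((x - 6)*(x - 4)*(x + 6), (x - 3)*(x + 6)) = x + 6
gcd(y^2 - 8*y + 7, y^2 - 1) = y - 1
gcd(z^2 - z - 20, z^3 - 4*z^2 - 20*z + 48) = z + 4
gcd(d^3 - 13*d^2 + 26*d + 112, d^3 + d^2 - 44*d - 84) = d^2 - 5*d - 14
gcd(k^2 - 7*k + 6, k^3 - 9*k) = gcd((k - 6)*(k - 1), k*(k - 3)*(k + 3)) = 1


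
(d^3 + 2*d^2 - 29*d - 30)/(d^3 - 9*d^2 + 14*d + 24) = (d^2 + d - 30)/(d^2 - 10*d + 24)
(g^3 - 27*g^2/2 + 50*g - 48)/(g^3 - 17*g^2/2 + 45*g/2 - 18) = (g - 8)/(g - 3)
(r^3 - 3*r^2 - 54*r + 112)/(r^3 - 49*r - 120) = (r^2 + 5*r - 14)/(r^2 + 8*r + 15)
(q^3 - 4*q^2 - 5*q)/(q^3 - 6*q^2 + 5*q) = (q + 1)/(q - 1)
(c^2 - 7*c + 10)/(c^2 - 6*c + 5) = (c - 2)/(c - 1)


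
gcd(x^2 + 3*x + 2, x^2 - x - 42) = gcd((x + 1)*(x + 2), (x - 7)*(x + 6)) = 1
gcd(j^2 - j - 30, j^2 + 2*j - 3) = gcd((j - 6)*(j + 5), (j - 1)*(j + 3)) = 1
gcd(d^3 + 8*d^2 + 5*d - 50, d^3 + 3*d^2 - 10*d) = d^2 + 3*d - 10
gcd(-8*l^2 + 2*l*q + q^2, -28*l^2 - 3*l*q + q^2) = 4*l + q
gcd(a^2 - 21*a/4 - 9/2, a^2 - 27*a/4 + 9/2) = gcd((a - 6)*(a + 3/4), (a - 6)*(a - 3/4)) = a - 6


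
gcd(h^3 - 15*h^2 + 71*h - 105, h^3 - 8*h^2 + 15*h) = h^2 - 8*h + 15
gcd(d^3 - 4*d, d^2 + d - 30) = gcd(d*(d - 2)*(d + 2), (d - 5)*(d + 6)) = 1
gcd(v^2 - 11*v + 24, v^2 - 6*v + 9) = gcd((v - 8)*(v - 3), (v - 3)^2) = v - 3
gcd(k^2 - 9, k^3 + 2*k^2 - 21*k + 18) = k - 3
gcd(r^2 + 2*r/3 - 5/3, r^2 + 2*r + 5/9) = r + 5/3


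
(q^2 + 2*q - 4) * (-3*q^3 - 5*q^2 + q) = -3*q^5 - 11*q^4 + 3*q^3 + 22*q^2 - 4*q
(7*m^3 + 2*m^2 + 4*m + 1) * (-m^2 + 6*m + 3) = -7*m^5 + 40*m^4 + 29*m^3 + 29*m^2 + 18*m + 3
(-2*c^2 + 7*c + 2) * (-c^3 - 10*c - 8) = 2*c^5 - 7*c^4 + 18*c^3 - 54*c^2 - 76*c - 16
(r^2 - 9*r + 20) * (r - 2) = r^3 - 11*r^2 + 38*r - 40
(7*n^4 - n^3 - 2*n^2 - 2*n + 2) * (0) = 0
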